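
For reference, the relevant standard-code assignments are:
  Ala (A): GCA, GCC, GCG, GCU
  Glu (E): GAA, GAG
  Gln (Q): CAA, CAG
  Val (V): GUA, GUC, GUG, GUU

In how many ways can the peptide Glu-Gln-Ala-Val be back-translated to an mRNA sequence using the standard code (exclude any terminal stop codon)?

64

Glu: 2 codons.
Gln: 2 codons.
Ala: 4 codons.
Val: 4 codons.
2 × 2 × 4 × 4 = 64.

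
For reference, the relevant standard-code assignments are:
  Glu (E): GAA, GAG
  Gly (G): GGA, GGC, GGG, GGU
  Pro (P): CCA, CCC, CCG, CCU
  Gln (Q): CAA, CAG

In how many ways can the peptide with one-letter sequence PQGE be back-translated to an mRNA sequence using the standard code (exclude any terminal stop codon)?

64

Pro: 4 codons.
Gln: 2 codons.
Gly: 4 codons.
Glu: 2 codons.
4 × 2 × 4 × 2 = 64.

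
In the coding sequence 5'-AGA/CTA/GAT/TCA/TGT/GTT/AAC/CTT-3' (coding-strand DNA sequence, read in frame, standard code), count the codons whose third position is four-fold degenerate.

4

Codon 1 AGA (Arg): third position 2-fold.
Codon 2 CTA (Leu): third position 4-fold.
Codon 3 GAT (Asp): third position 2-fold.
Codon 4 TCA (Ser): third position 4-fold.
Codon 5 TGT (Cys): third position 2-fold.
Codon 6 GTT (Val): third position 4-fold.
Codon 7 AAC (Asn): third position 2-fold.
Codon 8 CTT (Leu): third position 4-fold.
Four-fold degenerate third positions: 4.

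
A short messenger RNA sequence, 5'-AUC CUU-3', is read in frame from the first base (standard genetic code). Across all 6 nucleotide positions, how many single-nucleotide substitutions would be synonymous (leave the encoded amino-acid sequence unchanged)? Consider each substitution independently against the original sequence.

5

Codon 1 (AUC, Ile): 2 synonymous substitutions.
Codon 2 (CUU, Leu): 3 synonymous substitutions.
Total: 2 + 3 = 5.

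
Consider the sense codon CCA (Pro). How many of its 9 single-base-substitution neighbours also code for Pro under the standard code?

3

Position 1: none → 0 synonymous.
Position 2: none → 0 synonymous.
Position 3: CCT, CCC, CCG → 3 synonymous.
Total: 0 + 0 + 3 = 3.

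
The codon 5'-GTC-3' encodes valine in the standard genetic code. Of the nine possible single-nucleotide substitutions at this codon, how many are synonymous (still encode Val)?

Position 1: none → 0 synonymous.
Position 2: none → 0 synonymous.
Position 3: GTT, GTA, GTG → 3 synonymous.
Total: 0 + 0 + 3 = 3.

3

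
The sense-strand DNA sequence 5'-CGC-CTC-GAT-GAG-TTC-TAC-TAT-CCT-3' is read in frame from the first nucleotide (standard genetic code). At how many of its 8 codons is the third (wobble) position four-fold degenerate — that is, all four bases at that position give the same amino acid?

Codon 1 CGC (Arg): third position 4-fold.
Codon 2 CTC (Leu): third position 4-fold.
Codon 3 GAT (Asp): third position 2-fold.
Codon 4 GAG (Glu): third position 2-fold.
Codon 5 TTC (Phe): third position 2-fold.
Codon 6 TAC (Tyr): third position 2-fold.
Codon 7 TAT (Tyr): third position 2-fold.
Codon 8 CCT (Pro): third position 4-fold.
Four-fold degenerate third positions: 3.

3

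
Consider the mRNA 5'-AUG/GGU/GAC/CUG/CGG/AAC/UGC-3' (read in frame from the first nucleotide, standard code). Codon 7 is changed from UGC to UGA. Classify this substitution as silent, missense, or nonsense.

Position 21 falls in codon 7: UGC → Cys.
After the substitution the codon is UGA → Stop.
The new codon is a stop codon, so this is a nonsense mutation.

nonsense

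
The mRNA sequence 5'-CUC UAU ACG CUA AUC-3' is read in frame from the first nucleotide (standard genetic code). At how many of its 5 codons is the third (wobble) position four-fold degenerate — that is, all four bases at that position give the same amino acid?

3

Codon 1 CUC (Leu): third position 4-fold.
Codon 2 UAU (Tyr): third position 2-fold.
Codon 3 ACG (Thr): third position 4-fold.
Codon 4 CUA (Leu): third position 4-fold.
Codon 5 AUC (Ile): third position 3-fold.
Four-fold degenerate third positions: 3.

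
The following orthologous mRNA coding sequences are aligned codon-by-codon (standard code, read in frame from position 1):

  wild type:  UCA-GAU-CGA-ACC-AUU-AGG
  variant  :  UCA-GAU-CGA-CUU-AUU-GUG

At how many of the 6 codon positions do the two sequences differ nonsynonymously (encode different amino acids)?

Codon 1: UCA Ser / UCA Ser — identical.
Codon 2: GAU Asp / GAU Asp — identical.
Codon 3: CGA Arg / CGA Arg — identical.
Codon 4: ACC Thr / CUU Leu — nonsynonymous.
Codon 5: AUU Ile / AUU Ile — identical.
Codon 6: AGG Arg / GUG Val — nonsynonymous.
Nonsynonymous differences: 2.

2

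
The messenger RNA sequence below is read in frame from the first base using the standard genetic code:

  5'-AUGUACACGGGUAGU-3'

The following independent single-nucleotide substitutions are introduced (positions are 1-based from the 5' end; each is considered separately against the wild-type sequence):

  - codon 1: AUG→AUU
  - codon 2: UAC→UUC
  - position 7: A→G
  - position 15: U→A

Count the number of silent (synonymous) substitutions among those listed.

Codon 1: AUG (Met) → AUU (Ile) — missense.
Codon 2: UAC (Tyr) → UUC (Phe) — missense.
Codon 3: ACG (Thr) → GCG (Ala) — missense.
Codon 5: AGU (Ser) → AGA (Arg) — missense.
Synonymous: 0 of 4.

0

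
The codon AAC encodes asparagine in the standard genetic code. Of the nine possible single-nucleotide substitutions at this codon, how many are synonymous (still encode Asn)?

1

Position 1: none → 0 synonymous.
Position 2: none → 0 synonymous.
Position 3: AAU → 1 synonymous.
Total: 0 + 0 + 1 = 1.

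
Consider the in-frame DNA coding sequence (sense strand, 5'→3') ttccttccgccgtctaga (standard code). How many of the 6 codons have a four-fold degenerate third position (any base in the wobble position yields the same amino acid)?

4

Codon 1 TTC (Phe): third position 2-fold.
Codon 2 CTT (Leu): third position 4-fold.
Codon 3 CCG (Pro): third position 4-fold.
Codon 4 CCG (Pro): third position 4-fold.
Codon 5 TCT (Ser): third position 4-fold.
Codon 6 AGA (Arg): third position 2-fold.
Four-fold degenerate third positions: 4.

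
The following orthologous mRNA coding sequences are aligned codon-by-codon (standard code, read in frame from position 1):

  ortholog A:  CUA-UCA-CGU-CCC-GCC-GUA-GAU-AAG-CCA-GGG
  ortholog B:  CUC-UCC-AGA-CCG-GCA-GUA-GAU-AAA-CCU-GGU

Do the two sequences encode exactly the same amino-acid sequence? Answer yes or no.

Codon 1: CUA Leu / CUC Leu — synonymous.
Codon 2: UCA Ser / UCC Ser — synonymous.
Codon 3: CGU Arg / AGA Arg — synonymous.
Codon 4: CCC Pro / CCG Pro — synonymous.
Codon 5: GCC Ala / GCA Ala — synonymous.
Codon 6: GUA Val / GUA Val — identical.
Codon 7: GAU Asp / GAU Asp — identical.
Codon 8: AAG Lys / AAA Lys — synonymous.
Codon 9: CCA Pro / CCU Pro — synonymous.
Codon 10: GGG Gly / GGU Gly — synonymous.
Nonsynonymous differences: 0 → same protein.

yes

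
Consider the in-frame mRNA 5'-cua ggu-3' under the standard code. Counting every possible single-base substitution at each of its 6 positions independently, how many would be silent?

Codon 1 (CUA, Leu): 4 synonymous substitutions.
Codon 2 (GGU, Gly): 3 synonymous substitutions.
Total: 4 + 3 = 7.

7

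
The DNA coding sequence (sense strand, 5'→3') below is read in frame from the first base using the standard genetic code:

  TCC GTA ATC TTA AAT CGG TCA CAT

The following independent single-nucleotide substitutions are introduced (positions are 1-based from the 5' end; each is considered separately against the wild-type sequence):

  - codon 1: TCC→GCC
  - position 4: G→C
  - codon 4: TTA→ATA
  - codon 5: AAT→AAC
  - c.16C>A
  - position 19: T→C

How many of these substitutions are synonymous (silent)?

2

Codon 1: TCC (Ser) → GCC (Ala) — missense.
Codon 2: GTA (Val) → CTA (Leu) — missense.
Codon 4: TTA (Leu) → ATA (Ile) — missense.
Codon 5: AAT (Asn) → AAC (Asn) — synonymous.
Codon 6: CGG (Arg) → AGG (Arg) — synonymous.
Codon 7: TCA (Ser) → CCA (Pro) — missense.
Synonymous: 2 of 6.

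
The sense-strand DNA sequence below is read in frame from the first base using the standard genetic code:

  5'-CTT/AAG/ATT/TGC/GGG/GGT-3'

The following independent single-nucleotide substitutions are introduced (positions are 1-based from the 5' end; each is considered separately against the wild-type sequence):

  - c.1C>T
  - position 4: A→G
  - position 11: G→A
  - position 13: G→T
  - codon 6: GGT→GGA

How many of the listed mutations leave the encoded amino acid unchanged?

Codon 1: CTT (Leu) → TTT (Phe) — missense.
Codon 2: AAG (Lys) → GAG (Glu) — missense.
Codon 4: TGC (Cys) → TAC (Tyr) — missense.
Codon 5: GGG (Gly) → TGG (Trp) — missense.
Codon 6: GGT (Gly) → GGA (Gly) — synonymous.
Synonymous: 1 of 5.

1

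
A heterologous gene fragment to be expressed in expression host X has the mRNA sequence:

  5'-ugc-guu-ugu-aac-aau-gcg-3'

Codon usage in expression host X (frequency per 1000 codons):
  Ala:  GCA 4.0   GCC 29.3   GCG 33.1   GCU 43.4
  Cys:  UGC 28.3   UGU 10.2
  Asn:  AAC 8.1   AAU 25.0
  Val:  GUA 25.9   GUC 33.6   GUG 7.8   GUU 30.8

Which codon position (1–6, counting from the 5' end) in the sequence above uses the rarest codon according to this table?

Codon 1 UGC (Cys): 28.3 per 1000.
Codon 2 GUU (Val): 30.8 per 1000.
Codon 3 UGU (Cys): 10.2 per 1000.
Codon 4 AAC (Asn): 8.1 per 1000.
Codon 5 AAU (Asn): 25.0 per 1000.
Codon 6 GCG (Ala): 33.1 per 1000.
Lowest frequency is 8.1 at codon 4.

4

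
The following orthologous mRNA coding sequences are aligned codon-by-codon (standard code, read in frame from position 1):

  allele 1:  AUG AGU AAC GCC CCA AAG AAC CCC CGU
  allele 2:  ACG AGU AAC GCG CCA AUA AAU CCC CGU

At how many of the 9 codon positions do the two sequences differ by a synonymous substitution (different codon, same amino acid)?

2

Codon 1: AUG Met / ACG Thr — nonsynonymous.
Codon 2: AGU Ser / AGU Ser — identical.
Codon 3: AAC Asn / AAC Asn — identical.
Codon 4: GCC Ala / GCG Ala — synonymous.
Codon 5: CCA Pro / CCA Pro — identical.
Codon 6: AAG Lys / AUA Ile — nonsynonymous.
Codon 7: AAC Asn / AAU Asn — synonymous.
Codon 8: CCC Pro / CCC Pro — identical.
Codon 9: CGU Arg / CGU Arg — identical.
Synonymous differences: 2.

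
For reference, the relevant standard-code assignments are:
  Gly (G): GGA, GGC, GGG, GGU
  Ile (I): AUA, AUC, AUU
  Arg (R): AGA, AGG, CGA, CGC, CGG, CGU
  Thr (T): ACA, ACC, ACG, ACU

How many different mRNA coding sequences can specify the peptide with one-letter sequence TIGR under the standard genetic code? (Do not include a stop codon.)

288

Thr: 4 codons.
Ile: 3 codons.
Gly: 4 codons.
Arg: 6 codons.
4 × 3 × 4 × 6 = 288.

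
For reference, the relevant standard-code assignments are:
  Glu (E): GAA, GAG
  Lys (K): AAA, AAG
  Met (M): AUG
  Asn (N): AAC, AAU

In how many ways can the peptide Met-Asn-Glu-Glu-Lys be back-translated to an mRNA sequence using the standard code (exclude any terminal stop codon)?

Met: 1 codon.
Asn: 2 codons.
Glu: 2 codons.
Glu: 2 codons.
Lys: 2 codons.
1 × 2 × 2 × 2 × 2 = 16.

16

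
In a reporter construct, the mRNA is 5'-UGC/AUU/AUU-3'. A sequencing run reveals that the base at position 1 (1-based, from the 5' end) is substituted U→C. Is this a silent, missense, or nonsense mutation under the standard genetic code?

missense

Position 1 falls in codon 1: UGC → Cys.
After the substitution the codon is CGC → Arg.
Cys ≠ Arg, so this is a missense mutation.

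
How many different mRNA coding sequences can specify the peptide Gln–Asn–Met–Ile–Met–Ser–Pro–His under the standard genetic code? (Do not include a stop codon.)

Gln: 2 codons.
Asn: 2 codons.
Met: 1 codon.
Ile: 3 codons.
Met: 1 codon.
Ser: 6 codons.
Pro: 4 codons.
His: 2 codons.
2 × 2 × 1 × 3 × 1 × 6 × 4 × 2 = 576.

576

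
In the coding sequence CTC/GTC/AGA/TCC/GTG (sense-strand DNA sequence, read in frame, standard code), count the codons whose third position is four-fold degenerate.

4

Codon 1 CTC (Leu): third position 4-fold.
Codon 2 GTC (Val): third position 4-fold.
Codon 3 AGA (Arg): third position 2-fold.
Codon 4 TCC (Ser): third position 4-fold.
Codon 5 GTG (Val): third position 4-fold.
Four-fold degenerate third positions: 4.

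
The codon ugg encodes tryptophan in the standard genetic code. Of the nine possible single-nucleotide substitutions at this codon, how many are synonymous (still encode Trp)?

Position 1: none → 0 synonymous.
Position 2: none → 0 synonymous.
Position 3: none → 0 synonymous.
Total: 0 + 0 + 0 = 0.

0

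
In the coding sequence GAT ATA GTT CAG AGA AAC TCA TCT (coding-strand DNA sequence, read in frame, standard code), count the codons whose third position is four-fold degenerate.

3

Codon 1 GAT (Asp): third position 2-fold.
Codon 2 ATA (Ile): third position 3-fold.
Codon 3 GTT (Val): third position 4-fold.
Codon 4 CAG (Gln): third position 2-fold.
Codon 5 AGA (Arg): third position 2-fold.
Codon 6 AAC (Asn): third position 2-fold.
Codon 7 TCA (Ser): third position 4-fold.
Codon 8 TCT (Ser): third position 4-fold.
Four-fold degenerate third positions: 3.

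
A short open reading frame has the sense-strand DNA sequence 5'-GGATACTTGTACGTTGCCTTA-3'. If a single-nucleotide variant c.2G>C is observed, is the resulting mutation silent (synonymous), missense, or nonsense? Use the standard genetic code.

Position 2 falls in codon 1: GGA → Gly.
After the substitution the codon is GCA → Ala.
Gly ≠ Ala, so this is a missense mutation.

missense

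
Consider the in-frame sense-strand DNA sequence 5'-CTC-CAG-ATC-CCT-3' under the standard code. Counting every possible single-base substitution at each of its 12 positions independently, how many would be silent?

Codon 1 (CTC, Leu): 3 synonymous substitutions.
Codon 2 (CAG, Gln): 1 synonymous substitution.
Codon 3 (ATC, Ile): 2 synonymous substitutions.
Codon 4 (CCT, Pro): 3 synonymous substitutions.
Total: 3 + 1 + 2 + 3 = 9.

9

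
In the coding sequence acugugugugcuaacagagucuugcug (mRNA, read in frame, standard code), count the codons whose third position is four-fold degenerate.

Codon 1 ACU (Thr): third position 4-fold.
Codon 2 GUG (Val): third position 4-fold.
Codon 3 UGU (Cys): third position 2-fold.
Codon 4 GCU (Ala): third position 4-fold.
Codon 5 AAC (Asn): third position 2-fold.
Codon 6 AGA (Arg): third position 2-fold.
Codon 7 GUC (Val): third position 4-fold.
Codon 8 UUG (Leu): third position 2-fold.
Codon 9 CUG (Leu): third position 4-fold.
Four-fold degenerate third positions: 5.

5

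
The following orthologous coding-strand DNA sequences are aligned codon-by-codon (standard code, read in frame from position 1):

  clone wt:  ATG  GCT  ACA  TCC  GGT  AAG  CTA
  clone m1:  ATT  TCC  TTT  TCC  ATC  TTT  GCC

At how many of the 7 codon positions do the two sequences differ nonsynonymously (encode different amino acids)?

6

Codon 1: ATG Met / ATT Ile — nonsynonymous.
Codon 2: GCT Ala / TCC Ser — nonsynonymous.
Codon 3: ACA Thr / TTT Phe — nonsynonymous.
Codon 4: TCC Ser / TCC Ser — identical.
Codon 5: GGT Gly / ATC Ile — nonsynonymous.
Codon 6: AAG Lys / TTT Phe — nonsynonymous.
Codon 7: CTA Leu / GCC Ala — nonsynonymous.
Nonsynonymous differences: 6.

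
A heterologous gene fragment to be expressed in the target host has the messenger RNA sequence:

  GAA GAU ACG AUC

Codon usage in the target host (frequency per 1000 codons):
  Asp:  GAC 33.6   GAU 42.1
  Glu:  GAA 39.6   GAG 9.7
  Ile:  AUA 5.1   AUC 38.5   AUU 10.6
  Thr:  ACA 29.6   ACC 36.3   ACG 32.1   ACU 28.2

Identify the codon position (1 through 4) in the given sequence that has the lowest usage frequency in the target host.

Codon 1 GAA (Glu): 39.6 per 1000.
Codon 2 GAU (Asp): 42.1 per 1000.
Codon 3 ACG (Thr): 32.1 per 1000.
Codon 4 AUC (Ile): 38.5 per 1000.
Lowest frequency is 32.1 at codon 3.

3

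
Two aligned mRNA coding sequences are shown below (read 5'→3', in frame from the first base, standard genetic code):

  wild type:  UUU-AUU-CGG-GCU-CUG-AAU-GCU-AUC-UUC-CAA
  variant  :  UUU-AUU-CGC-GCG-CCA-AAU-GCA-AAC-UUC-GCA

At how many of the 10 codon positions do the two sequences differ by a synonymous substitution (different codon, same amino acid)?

3

Codon 1: UUU Phe / UUU Phe — identical.
Codon 2: AUU Ile / AUU Ile — identical.
Codon 3: CGG Arg / CGC Arg — synonymous.
Codon 4: GCU Ala / GCG Ala — synonymous.
Codon 5: CUG Leu / CCA Pro — nonsynonymous.
Codon 6: AAU Asn / AAU Asn — identical.
Codon 7: GCU Ala / GCA Ala — synonymous.
Codon 8: AUC Ile / AAC Asn — nonsynonymous.
Codon 9: UUC Phe / UUC Phe — identical.
Codon 10: CAA Gln / GCA Ala — nonsynonymous.
Synonymous differences: 3.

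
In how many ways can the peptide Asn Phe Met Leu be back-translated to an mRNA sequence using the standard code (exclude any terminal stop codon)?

Asn: 2 codons.
Phe: 2 codons.
Met: 1 codon.
Leu: 6 codons.
2 × 2 × 1 × 6 = 24.

24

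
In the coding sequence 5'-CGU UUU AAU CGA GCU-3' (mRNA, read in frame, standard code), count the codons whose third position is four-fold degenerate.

Codon 1 CGU (Arg): third position 4-fold.
Codon 2 UUU (Phe): third position 2-fold.
Codon 3 AAU (Asn): third position 2-fold.
Codon 4 CGA (Arg): third position 4-fold.
Codon 5 GCU (Ala): third position 4-fold.
Four-fold degenerate third positions: 3.

3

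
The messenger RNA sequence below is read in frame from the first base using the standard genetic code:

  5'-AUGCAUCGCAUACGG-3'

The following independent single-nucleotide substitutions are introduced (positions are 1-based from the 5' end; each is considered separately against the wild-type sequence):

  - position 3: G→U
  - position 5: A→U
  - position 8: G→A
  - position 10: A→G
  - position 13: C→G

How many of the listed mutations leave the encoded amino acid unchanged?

Codon 1: AUG (Met) → AUU (Ile) — missense.
Codon 2: CAU (His) → CUU (Leu) — missense.
Codon 3: CGC (Arg) → CAC (His) — missense.
Codon 4: AUA (Ile) → GUA (Val) — missense.
Codon 5: CGG (Arg) → GGG (Gly) — missense.
Synonymous: 0 of 5.

0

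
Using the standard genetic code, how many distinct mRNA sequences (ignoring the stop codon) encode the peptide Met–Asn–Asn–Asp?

8

Met: 1 codon.
Asn: 2 codons.
Asn: 2 codons.
Asp: 2 codons.
1 × 2 × 2 × 2 = 8.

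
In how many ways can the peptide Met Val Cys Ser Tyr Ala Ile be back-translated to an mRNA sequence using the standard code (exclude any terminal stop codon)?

Met: 1 codon.
Val: 4 codons.
Cys: 2 codons.
Ser: 6 codons.
Tyr: 2 codons.
Ala: 4 codons.
Ile: 3 codons.
1 × 4 × 2 × 6 × 2 × 4 × 3 = 1152.

1152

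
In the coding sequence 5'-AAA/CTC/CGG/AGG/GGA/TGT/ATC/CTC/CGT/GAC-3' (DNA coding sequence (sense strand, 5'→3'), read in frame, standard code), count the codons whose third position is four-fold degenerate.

Codon 1 AAA (Lys): third position 2-fold.
Codon 2 CTC (Leu): third position 4-fold.
Codon 3 CGG (Arg): third position 4-fold.
Codon 4 AGG (Arg): third position 2-fold.
Codon 5 GGA (Gly): third position 4-fold.
Codon 6 TGT (Cys): third position 2-fold.
Codon 7 ATC (Ile): third position 3-fold.
Codon 8 CTC (Leu): third position 4-fold.
Codon 9 CGT (Arg): third position 4-fold.
Codon 10 GAC (Asp): third position 2-fold.
Four-fold degenerate third positions: 5.

5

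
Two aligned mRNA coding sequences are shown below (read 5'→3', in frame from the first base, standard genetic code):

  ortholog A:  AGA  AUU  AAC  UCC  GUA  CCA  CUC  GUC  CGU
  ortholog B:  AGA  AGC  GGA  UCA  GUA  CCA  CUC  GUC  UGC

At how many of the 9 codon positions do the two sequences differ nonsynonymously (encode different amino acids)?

Codon 1: AGA Arg / AGA Arg — identical.
Codon 2: AUU Ile / AGC Ser — nonsynonymous.
Codon 3: AAC Asn / GGA Gly — nonsynonymous.
Codon 4: UCC Ser / UCA Ser — synonymous.
Codon 5: GUA Val / GUA Val — identical.
Codon 6: CCA Pro / CCA Pro — identical.
Codon 7: CUC Leu / CUC Leu — identical.
Codon 8: GUC Val / GUC Val — identical.
Codon 9: CGU Arg / UGC Cys — nonsynonymous.
Nonsynonymous differences: 3.

3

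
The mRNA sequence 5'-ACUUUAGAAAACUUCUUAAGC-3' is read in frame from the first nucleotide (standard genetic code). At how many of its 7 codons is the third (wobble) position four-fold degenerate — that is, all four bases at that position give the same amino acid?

1

Codon 1 ACU (Thr): third position 4-fold.
Codon 2 UUA (Leu): third position 2-fold.
Codon 3 GAA (Glu): third position 2-fold.
Codon 4 AAC (Asn): third position 2-fold.
Codon 5 UUC (Phe): third position 2-fold.
Codon 6 UUA (Leu): third position 2-fold.
Codon 7 AGC (Ser): third position 2-fold.
Four-fold degenerate third positions: 1.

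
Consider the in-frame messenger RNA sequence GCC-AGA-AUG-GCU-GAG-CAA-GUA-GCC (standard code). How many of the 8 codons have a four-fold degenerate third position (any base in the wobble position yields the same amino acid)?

4

Codon 1 GCC (Ala): third position 4-fold.
Codon 2 AGA (Arg): third position 2-fold.
Codon 3 AUG (Met): third position 1-fold.
Codon 4 GCU (Ala): third position 4-fold.
Codon 5 GAG (Glu): third position 2-fold.
Codon 6 CAA (Gln): third position 2-fold.
Codon 7 GUA (Val): third position 4-fold.
Codon 8 GCC (Ala): third position 4-fold.
Four-fold degenerate third positions: 4.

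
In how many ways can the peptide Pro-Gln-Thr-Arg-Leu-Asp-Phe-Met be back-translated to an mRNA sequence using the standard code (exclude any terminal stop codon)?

4608

Pro: 4 codons.
Gln: 2 codons.
Thr: 4 codons.
Arg: 6 codons.
Leu: 6 codons.
Asp: 2 codons.
Phe: 2 codons.
Met: 1 codon.
4 × 2 × 4 × 6 × 6 × 2 × 2 × 1 = 4608.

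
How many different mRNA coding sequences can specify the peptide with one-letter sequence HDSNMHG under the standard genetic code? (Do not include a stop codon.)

His: 2 codons.
Asp: 2 codons.
Ser: 6 codons.
Asn: 2 codons.
Met: 1 codon.
His: 2 codons.
Gly: 4 codons.
2 × 2 × 6 × 2 × 1 × 2 × 4 = 384.

384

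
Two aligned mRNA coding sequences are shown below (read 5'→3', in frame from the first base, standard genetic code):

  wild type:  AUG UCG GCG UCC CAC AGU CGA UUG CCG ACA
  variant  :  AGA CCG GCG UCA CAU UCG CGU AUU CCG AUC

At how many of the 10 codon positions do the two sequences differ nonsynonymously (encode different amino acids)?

4

Codon 1: AUG Met / AGA Arg — nonsynonymous.
Codon 2: UCG Ser / CCG Pro — nonsynonymous.
Codon 3: GCG Ala / GCG Ala — identical.
Codon 4: UCC Ser / UCA Ser — synonymous.
Codon 5: CAC His / CAU His — synonymous.
Codon 6: AGU Ser / UCG Ser — synonymous.
Codon 7: CGA Arg / CGU Arg — synonymous.
Codon 8: UUG Leu / AUU Ile — nonsynonymous.
Codon 9: CCG Pro / CCG Pro — identical.
Codon 10: ACA Thr / AUC Ile — nonsynonymous.
Nonsynonymous differences: 4.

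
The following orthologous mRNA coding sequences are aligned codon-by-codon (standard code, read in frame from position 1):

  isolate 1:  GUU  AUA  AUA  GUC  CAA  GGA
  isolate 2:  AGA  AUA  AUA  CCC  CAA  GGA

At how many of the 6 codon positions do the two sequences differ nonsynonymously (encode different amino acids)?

2

Codon 1: GUU Val / AGA Arg — nonsynonymous.
Codon 2: AUA Ile / AUA Ile — identical.
Codon 3: AUA Ile / AUA Ile — identical.
Codon 4: GUC Val / CCC Pro — nonsynonymous.
Codon 5: CAA Gln / CAA Gln — identical.
Codon 6: GGA Gly / GGA Gly — identical.
Nonsynonymous differences: 2.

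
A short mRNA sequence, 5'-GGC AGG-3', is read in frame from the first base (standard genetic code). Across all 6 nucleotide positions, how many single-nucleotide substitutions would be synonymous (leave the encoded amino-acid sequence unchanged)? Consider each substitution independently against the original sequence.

5

Codon 1 (GGC, Gly): 3 synonymous substitutions.
Codon 2 (AGG, Arg): 2 synonymous substitutions.
Total: 3 + 2 = 5.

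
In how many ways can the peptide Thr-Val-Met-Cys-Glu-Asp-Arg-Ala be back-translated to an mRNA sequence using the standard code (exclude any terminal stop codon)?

Thr: 4 codons.
Val: 4 codons.
Met: 1 codon.
Cys: 2 codons.
Glu: 2 codons.
Asp: 2 codons.
Arg: 6 codons.
Ala: 4 codons.
4 × 4 × 1 × 2 × 2 × 2 × 6 × 4 = 3072.

3072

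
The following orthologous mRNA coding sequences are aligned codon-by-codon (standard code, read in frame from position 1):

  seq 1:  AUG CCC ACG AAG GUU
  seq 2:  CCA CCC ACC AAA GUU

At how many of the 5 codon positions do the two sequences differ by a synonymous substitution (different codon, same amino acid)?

Codon 1: AUG Met / CCA Pro — nonsynonymous.
Codon 2: CCC Pro / CCC Pro — identical.
Codon 3: ACG Thr / ACC Thr — synonymous.
Codon 4: AAG Lys / AAA Lys — synonymous.
Codon 5: GUU Val / GUU Val — identical.
Synonymous differences: 2.

2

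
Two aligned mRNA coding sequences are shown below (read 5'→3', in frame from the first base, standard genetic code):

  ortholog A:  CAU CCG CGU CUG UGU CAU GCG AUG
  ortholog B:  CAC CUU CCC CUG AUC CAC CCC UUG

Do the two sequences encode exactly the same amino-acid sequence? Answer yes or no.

no

Codon 1: CAU His / CAC His — synonymous.
Codon 2: CCG Pro / CUU Leu — nonsynonymous.
Codon 3: CGU Arg / CCC Pro — nonsynonymous.
Codon 4: CUG Leu / CUG Leu — identical.
Codon 5: UGU Cys / AUC Ile — nonsynonymous.
Codon 6: CAU His / CAC His — synonymous.
Codon 7: GCG Ala / CCC Pro — nonsynonymous.
Codon 8: AUG Met / UUG Leu — nonsynonymous.
Nonsynonymous differences: 5 → different protein.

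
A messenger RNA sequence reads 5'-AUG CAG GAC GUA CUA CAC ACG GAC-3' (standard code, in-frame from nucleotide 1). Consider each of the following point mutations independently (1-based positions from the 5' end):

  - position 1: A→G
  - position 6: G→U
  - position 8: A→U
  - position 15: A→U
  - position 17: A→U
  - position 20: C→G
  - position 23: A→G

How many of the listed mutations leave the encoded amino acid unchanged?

1

Codon 1: AUG (Met) → GUG (Val) — missense.
Codon 2: CAG (Gln) → CAU (His) — missense.
Codon 3: GAC (Asp) → GUC (Val) — missense.
Codon 5: CUA (Leu) → CUU (Leu) — synonymous.
Codon 6: CAC (His) → CUC (Leu) — missense.
Codon 7: ACG (Thr) → AGG (Arg) — missense.
Codon 8: GAC (Asp) → GGC (Gly) — missense.
Synonymous: 1 of 7.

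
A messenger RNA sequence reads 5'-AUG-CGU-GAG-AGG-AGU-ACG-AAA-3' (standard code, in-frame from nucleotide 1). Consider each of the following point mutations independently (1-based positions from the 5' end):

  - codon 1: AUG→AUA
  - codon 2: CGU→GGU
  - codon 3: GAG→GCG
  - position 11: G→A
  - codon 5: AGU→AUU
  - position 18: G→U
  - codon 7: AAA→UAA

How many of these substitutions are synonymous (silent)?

1

Codon 1: AUG (Met) → AUA (Ile) — missense.
Codon 2: CGU (Arg) → GGU (Gly) — missense.
Codon 3: GAG (Glu) → GCG (Ala) — missense.
Codon 4: AGG (Arg) → AAG (Lys) — missense.
Codon 5: AGU (Ser) → AUU (Ile) — missense.
Codon 6: ACG (Thr) → ACU (Thr) — synonymous.
Codon 7: AAA (Lys) → UAA (Stop) — nonsense.
Synonymous: 1 of 7.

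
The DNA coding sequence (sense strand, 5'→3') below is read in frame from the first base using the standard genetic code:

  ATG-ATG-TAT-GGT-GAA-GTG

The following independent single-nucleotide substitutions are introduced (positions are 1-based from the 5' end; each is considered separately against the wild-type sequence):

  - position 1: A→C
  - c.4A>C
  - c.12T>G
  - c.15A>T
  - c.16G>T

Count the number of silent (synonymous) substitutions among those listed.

1

Codon 1: ATG (Met) → CTG (Leu) — missense.
Codon 2: ATG (Met) → CTG (Leu) — missense.
Codon 4: GGT (Gly) → GGG (Gly) — synonymous.
Codon 5: GAA (Glu) → GAT (Asp) — missense.
Codon 6: GTG (Val) → TTG (Leu) — missense.
Synonymous: 1 of 5.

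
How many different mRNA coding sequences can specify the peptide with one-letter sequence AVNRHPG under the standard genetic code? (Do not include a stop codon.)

Ala: 4 codons.
Val: 4 codons.
Asn: 2 codons.
Arg: 6 codons.
His: 2 codons.
Pro: 4 codons.
Gly: 4 codons.
4 × 4 × 2 × 6 × 2 × 4 × 4 = 6144.

6144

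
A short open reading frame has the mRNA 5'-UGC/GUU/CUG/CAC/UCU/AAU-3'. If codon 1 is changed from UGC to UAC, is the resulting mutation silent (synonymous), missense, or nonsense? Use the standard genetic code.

missense

Position 2 falls in codon 1: UGC → Cys.
After the substitution the codon is UAC → Tyr.
Cys ≠ Tyr, so this is a missense mutation.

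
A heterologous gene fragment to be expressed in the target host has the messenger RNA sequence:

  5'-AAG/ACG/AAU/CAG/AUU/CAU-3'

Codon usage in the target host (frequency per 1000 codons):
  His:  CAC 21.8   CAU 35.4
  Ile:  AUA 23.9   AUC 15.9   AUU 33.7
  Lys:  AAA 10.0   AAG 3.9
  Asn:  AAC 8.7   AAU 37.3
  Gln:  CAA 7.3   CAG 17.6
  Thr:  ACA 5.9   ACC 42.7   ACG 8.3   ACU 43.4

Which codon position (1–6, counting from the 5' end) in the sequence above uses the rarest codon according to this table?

1

Codon 1 AAG (Lys): 3.9 per 1000.
Codon 2 ACG (Thr): 8.3 per 1000.
Codon 3 AAU (Asn): 37.3 per 1000.
Codon 4 CAG (Gln): 17.6 per 1000.
Codon 5 AUU (Ile): 33.7 per 1000.
Codon 6 CAU (His): 35.4 per 1000.
Lowest frequency is 3.9 at codon 1.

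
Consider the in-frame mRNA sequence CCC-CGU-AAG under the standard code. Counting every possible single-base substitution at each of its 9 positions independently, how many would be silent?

Codon 1 (CCC, Pro): 3 synonymous substitutions.
Codon 2 (CGU, Arg): 3 synonymous substitutions.
Codon 3 (AAG, Lys): 1 synonymous substitution.
Total: 3 + 3 + 1 = 7.

7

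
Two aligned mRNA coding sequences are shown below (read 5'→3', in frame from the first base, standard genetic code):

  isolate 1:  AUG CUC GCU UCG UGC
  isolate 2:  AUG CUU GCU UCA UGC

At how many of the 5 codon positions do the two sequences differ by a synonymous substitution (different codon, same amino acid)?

2

Codon 1: AUG Met / AUG Met — identical.
Codon 2: CUC Leu / CUU Leu — synonymous.
Codon 3: GCU Ala / GCU Ala — identical.
Codon 4: UCG Ser / UCA Ser — synonymous.
Codon 5: UGC Cys / UGC Cys — identical.
Synonymous differences: 2.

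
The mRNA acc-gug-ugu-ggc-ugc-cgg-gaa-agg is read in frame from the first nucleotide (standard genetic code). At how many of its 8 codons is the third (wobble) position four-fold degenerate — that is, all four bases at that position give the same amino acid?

4

Codon 1 ACC (Thr): third position 4-fold.
Codon 2 GUG (Val): third position 4-fold.
Codon 3 UGU (Cys): third position 2-fold.
Codon 4 GGC (Gly): third position 4-fold.
Codon 5 UGC (Cys): third position 2-fold.
Codon 6 CGG (Arg): third position 4-fold.
Codon 7 GAA (Glu): third position 2-fold.
Codon 8 AGG (Arg): third position 2-fold.
Four-fold degenerate third positions: 4.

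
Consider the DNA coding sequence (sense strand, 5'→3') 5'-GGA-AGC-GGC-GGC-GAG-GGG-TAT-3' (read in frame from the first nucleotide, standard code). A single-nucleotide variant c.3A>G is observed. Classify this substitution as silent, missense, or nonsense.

silent

Position 3 falls in codon 1: GGA → Gly.
After the substitution the codon is GGG → Gly.
Both encode Gly, so the change is synonymous.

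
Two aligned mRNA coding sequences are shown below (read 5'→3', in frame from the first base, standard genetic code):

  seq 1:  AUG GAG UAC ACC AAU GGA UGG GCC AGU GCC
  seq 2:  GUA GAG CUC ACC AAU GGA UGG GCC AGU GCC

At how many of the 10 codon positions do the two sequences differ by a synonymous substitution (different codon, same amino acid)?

Codon 1: AUG Met / GUA Val — nonsynonymous.
Codon 2: GAG Glu / GAG Glu — identical.
Codon 3: UAC Tyr / CUC Leu — nonsynonymous.
Codon 4: ACC Thr / ACC Thr — identical.
Codon 5: AAU Asn / AAU Asn — identical.
Codon 6: GGA Gly / GGA Gly — identical.
Codon 7: UGG Trp / UGG Trp — identical.
Codon 8: GCC Ala / GCC Ala — identical.
Codon 9: AGU Ser / AGU Ser — identical.
Codon 10: GCC Ala / GCC Ala — identical.
Synonymous differences: 0.

0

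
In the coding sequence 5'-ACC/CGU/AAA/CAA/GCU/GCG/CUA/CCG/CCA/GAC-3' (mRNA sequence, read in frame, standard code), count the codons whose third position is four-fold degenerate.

7

Codon 1 ACC (Thr): third position 4-fold.
Codon 2 CGU (Arg): third position 4-fold.
Codon 3 AAA (Lys): third position 2-fold.
Codon 4 CAA (Gln): third position 2-fold.
Codon 5 GCU (Ala): third position 4-fold.
Codon 6 GCG (Ala): third position 4-fold.
Codon 7 CUA (Leu): third position 4-fold.
Codon 8 CCG (Pro): third position 4-fold.
Codon 9 CCA (Pro): third position 4-fold.
Codon 10 GAC (Asp): third position 2-fold.
Four-fold degenerate third positions: 7.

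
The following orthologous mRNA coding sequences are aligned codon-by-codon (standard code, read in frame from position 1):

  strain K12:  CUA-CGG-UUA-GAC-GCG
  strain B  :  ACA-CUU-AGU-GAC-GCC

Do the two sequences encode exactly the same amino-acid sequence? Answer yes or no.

no

Codon 1: CUA Leu / ACA Thr — nonsynonymous.
Codon 2: CGG Arg / CUU Leu — nonsynonymous.
Codon 3: UUA Leu / AGU Ser — nonsynonymous.
Codon 4: GAC Asp / GAC Asp — identical.
Codon 5: GCG Ala / GCC Ala — synonymous.
Nonsynonymous differences: 3 → different protein.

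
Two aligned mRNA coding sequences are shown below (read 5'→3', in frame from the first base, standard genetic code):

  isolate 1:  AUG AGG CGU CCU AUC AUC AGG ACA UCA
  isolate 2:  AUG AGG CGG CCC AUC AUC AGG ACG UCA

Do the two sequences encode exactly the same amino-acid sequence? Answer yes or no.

yes

Codon 1: AUG Met / AUG Met — identical.
Codon 2: AGG Arg / AGG Arg — identical.
Codon 3: CGU Arg / CGG Arg — synonymous.
Codon 4: CCU Pro / CCC Pro — synonymous.
Codon 5: AUC Ile / AUC Ile — identical.
Codon 6: AUC Ile / AUC Ile — identical.
Codon 7: AGG Arg / AGG Arg — identical.
Codon 8: ACA Thr / ACG Thr — synonymous.
Codon 9: UCA Ser / UCA Ser — identical.
Nonsynonymous differences: 0 → same protein.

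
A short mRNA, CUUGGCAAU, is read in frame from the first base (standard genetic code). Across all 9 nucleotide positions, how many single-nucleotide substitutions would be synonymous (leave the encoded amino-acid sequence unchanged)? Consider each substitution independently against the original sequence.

7

Codon 1 (CUU, Leu): 3 synonymous substitutions.
Codon 2 (GGC, Gly): 3 synonymous substitutions.
Codon 3 (AAU, Asn): 1 synonymous substitution.
Total: 3 + 3 + 1 = 7.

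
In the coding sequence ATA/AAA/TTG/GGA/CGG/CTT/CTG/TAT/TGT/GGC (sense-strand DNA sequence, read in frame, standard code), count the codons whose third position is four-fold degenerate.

Codon 1 ATA (Ile): third position 3-fold.
Codon 2 AAA (Lys): third position 2-fold.
Codon 3 TTG (Leu): third position 2-fold.
Codon 4 GGA (Gly): third position 4-fold.
Codon 5 CGG (Arg): third position 4-fold.
Codon 6 CTT (Leu): third position 4-fold.
Codon 7 CTG (Leu): third position 4-fold.
Codon 8 TAT (Tyr): third position 2-fold.
Codon 9 TGT (Cys): third position 2-fold.
Codon 10 GGC (Gly): third position 4-fold.
Four-fold degenerate third positions: 5.

5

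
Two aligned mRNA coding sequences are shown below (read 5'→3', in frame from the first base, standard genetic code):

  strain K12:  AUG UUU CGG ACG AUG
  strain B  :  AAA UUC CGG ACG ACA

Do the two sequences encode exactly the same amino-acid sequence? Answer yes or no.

Codon 1: AUG Met / AAA Lys — nonsynonymous.
Codon 2: UUU Phe / UUC Phe — synonymous.
Codon 3: CGG Arg / CGG Arg — identical.
Codon 4: ACG Thr / ACG Thr — identical.
Codon 5: AUG Met / ACA Thr — nonsynonymous.
Nonsynonymous differences: 2 → different protein.

no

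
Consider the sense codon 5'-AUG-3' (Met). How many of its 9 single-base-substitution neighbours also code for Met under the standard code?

0

Position 1: none → 0 synonymous.
Position 2: none → 0 synonymous.
Position 3: none → 0 synonymous.
Total: 0 + 0 + 0 = 0.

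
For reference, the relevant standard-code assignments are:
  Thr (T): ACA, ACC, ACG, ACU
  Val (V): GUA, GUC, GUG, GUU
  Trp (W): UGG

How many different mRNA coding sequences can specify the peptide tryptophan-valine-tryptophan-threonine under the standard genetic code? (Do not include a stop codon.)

Trp: 1 codon.
Val: 4 codons.
Trp: 1 codon.
Thr: 4 codons.
1 × 4 × 1 × 4 = 16.

16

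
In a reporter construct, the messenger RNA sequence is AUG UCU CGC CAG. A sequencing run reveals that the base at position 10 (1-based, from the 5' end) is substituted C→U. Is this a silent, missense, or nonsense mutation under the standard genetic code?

Position 10 falls in codon 4: CAG → Gln.
After the substitution the codon is UAG → Stop.
The new codon is a stop codon, so this is a nonsense mutation.

nonsense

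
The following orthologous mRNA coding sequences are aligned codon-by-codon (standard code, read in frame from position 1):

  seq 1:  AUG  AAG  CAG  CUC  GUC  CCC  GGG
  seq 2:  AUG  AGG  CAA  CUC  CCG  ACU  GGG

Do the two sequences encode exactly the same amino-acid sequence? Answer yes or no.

Codon 1: AUG Met / AUG Met — identical.
Codon 2: AAG Lys / AGG Arg — nonsynonymous.
Codon 3: CAG Gln / CAA Gln — synonymous.
Codon 4: CUC Leu / CUC Leu — identical.
Codon 5: GUC Val / CCG Pro — nonsynonymous.
Codon 6: CCC Pro / ACU Thr — nonsynonymous.
Codon 7: GGG Gly / GGG Gly — identical.
Nonsynonymous differences: 3 → different protein.

no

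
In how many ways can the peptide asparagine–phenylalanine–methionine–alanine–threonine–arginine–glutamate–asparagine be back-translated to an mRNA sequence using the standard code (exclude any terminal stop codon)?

1536

Asn: 2 codons.
Phe: 2 codons.
Met: 1 codon.
Ala: 4 codons.
Thr: 4 codons.
Arg: 6 codons.
Glu: 2 codons.
Asn: 2 codons.
2 × 2 × 1 × 4 × 4 × 6 × 2 × 2 = 1536.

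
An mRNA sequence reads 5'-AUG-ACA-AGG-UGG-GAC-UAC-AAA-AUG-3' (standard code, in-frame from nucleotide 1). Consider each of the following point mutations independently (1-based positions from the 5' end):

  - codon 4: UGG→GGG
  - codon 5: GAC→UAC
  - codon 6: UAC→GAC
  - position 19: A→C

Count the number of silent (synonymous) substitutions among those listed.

Codon 4: UGG (Trp) → GGG (Gly) — missense.
Codon 5: GAC (Asp) → UAC (Tyr) — missense.
Codon 6: UAC (Tyr) → GAC (Asp) — missense.
Codon 7: AAA (Lys) → CAA (Gln) — missense.
Synonymous: 0 of 4.

0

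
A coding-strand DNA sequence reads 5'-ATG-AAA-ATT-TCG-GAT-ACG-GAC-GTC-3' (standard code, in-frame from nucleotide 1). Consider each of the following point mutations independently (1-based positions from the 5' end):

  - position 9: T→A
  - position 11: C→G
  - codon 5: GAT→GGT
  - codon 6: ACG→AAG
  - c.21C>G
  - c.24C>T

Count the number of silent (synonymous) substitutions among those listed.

Codon 3: ATT (Ile) → ATA (Ile) — synonymous.
Codon 4: TCG (Ser) → TGG (Trp) — missense.
Codon 5: GAT (Asp) → GGT (Gly) — missense.
Codon 6: ACG (Thr) → AAG (Lys) — missense.
Codon 7: GAC (Asp) → GAG (Glu) — missense.
Codon 8: GTC (Val) → GTT (Val) — synonymous.
Synonymous: 2 of 6.

2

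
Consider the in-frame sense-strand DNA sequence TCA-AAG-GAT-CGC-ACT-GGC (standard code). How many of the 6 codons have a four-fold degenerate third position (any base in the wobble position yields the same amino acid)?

Codon 1 TCA (Ser): third position 4-fold.
Codon 2 AAG (Lys): third position 2-fold.
Codon 3 GAT (Asp): third position 2-fold.
Codon 4 CGC (Arg): third position 4-fold.
Codon 5 ACT (Thr): third position 4-fold.
Codon 6 GGC (Gly): third position 4-fold.
Four-fold degenerate third positions: 4.

4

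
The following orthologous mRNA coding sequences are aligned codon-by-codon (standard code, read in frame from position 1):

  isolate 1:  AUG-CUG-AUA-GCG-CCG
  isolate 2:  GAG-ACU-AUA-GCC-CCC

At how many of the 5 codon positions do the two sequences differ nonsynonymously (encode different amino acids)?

Codon 1: AUG Met / GAG Glu — nonsynonymous.
Codon 2: CUG Leu / ACU Thr — nonsynonymous.
Codon 3: AUA Ile / AUA Ile — identical.
Codon 4: GCG Ala / GCC Ala — synonymous.
Codon 5: CCG Pro / CCC Pro — synonymous.
Nonsynonymous differences: 2.

2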